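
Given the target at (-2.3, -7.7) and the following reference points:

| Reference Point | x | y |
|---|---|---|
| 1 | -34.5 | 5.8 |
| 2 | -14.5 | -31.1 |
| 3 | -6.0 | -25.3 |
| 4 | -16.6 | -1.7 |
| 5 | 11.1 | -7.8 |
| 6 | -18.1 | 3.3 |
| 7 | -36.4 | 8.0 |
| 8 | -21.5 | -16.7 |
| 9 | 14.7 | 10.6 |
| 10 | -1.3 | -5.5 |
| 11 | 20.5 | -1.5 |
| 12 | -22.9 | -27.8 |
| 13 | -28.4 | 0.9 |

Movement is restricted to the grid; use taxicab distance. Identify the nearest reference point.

Distances from (-2.3, -7.7):
1: 45.7
2: 35.6
3: 21.3
4: 20.3
5: 13.5
6: 26.8
7: 49.8
8: 28.2
9: 35.3
10: 3.2
11: 29.0
12: 40.7
13: 34.7
Minimum: 10 at 3.2.

10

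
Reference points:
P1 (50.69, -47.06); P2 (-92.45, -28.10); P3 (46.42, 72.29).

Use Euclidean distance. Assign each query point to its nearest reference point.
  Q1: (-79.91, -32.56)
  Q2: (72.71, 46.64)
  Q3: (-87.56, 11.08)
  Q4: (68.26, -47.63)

Q1→P2; Q2→P3; Q3→P2; Q4→P1

Q1 at (-79.91, -32.56):
  P1: 131.40
  P2: 13.31
  P3: 164.17
  → nearest: P2 (13.31)
Q2 at (72.71, 46.64):
  P1: 96.25
  P2: 181.28
  P3: 36.73
  → nearest: P3 (36.73)
Q3 at (-87.56, 11.08):
  P1: 149.98
  P2: 39.48
  P3: 147.30
  → nearest: P2 (39.48)
Q4 at (68.26, -47.63):
  P1: 17.58
  P2: 161.89
  P3: 121.89
  → nearest: P1 (17.58)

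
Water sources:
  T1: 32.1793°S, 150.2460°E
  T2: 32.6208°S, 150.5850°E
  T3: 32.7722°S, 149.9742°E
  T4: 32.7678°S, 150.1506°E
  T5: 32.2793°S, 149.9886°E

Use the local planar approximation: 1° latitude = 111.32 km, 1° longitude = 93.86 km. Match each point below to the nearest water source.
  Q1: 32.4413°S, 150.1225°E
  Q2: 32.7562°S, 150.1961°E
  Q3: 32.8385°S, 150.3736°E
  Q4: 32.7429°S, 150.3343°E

Q1→T5; Q2→T4; Q3→T4; Q4→T4

Q1 at 32.4413°S, 150.1225°E:
  T1: 31.3849 km
  T2: 47.7884 km
  T3: 39.3780 km
  T4: 36.4415 km
  T5: 21.9811 km
  → nearest: T5 (21.9811 km)
Q2 at 32.7562°S, 150.1961°E:
  T1: 64.3911 km
  T2: 39.4917 km
  T3: 20.9036 km
  T4: 4.4616 km
  T5: 56.5482 km
  → nearest: T4 (4.4616 km)
Q3 at 32.8385°S, 150.3736°E:
  T1: 74.3531 km
  T2: 31.3211 km
  T3: 38.2073 km
  T4: 22.3616 km
  T5: 71.9785 km
  → nearest: T4 (22.3616 km)
Q4 at 32.7429°S, 150.3343°E:
  T1: 63.2850 km
  T2: 27.1743 km
  T3: 33.9560 km
  T4: 17.4635 km
  T5: 60.9608 km
  → nearest: T4 (17.4635 km)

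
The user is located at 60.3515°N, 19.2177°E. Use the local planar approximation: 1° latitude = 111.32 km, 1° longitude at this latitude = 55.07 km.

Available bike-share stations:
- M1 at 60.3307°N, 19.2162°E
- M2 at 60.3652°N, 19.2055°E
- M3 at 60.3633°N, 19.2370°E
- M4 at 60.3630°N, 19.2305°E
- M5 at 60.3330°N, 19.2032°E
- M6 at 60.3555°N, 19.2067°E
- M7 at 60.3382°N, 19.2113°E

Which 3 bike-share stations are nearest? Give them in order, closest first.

M6, M4, M7

Distances from 60.3515°N, 19.2177°E:
M1: √((-0.0208·111.32)² + (-0.0015·55.07)²) = √(5.361336 + 0.006824) = 2.3169 km
M2: √((0.0137·111.32)² + (-0.0122·55.07)²) = √(2.325881 + 0.451388) = 1.6665 km
M3: √((0.0118·111.32)² + (0.0193·55.07)²) = √(1.725482 + 1.129652) = 1.6897 km
M4: √((0.0115·111.32)² + (0.0128·55.07)²) = √(1.638861 + 0.496878) = 1.4614 km
M5: √((-0.0185·111.32)² + (-0.0145·55.07)²) = √(4.241211 + 0.637626) = 2.2088 km
M6: √((0.0040·111.32)² + (-0.0110·55.07)²) = √(0.198274 + 0.366957) = 0.7518 km
M7: √((-0.0133·111.32)² + (-0.0064·55.07)²) = √(2.192046 + 0.124220) = 1.5219 km
Sorted: M6 (0.7518 km) < M4 (1.4614 km) < M7 (1.5219 km) < M2 (1.6665 km) < M3 (1.6897 km) < …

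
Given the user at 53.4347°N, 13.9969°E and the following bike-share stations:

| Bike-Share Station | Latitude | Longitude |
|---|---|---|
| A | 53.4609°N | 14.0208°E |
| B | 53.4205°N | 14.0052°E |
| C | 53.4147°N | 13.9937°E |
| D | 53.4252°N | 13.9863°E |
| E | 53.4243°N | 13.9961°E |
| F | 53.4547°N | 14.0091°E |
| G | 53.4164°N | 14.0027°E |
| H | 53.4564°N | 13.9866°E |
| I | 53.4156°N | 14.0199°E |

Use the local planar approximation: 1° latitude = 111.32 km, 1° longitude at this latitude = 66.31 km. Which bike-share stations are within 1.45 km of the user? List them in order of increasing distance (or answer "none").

Distances from 53.4347°N, 13.9969°E:
A: √((0.0262·111.32)² + (0.0239·66.31)²) = √(8.506462 + 2.511620) = 3.3193 km
B: √((-0.0142·111.32)² + (0.0083·66.31)²) = √(2.498752 + 0.302910) = 1.6738 km
C: √((-0.0200·111.32)² + (-0.0032·66.31)²) = √(4.956857 + 0.045025) = 2.2365 km
D: √((-0.0095·111.32)² + (-0.0106·66.31)²) = √(1.118391 + 0.494049) = 1.2698 km
E: √((-0.0104·111.32)² + (-0.0008·66.31)²) = √(1.340334 + 0.002814) = 1.1589 km
F: √((0.0200·111.32)² + (0.0122·66.31)²) = √(4.956857 + 0.654452) = 2.3688 km
G: √((-0.0183·111.32)² + (0.0058·66.31)²) = √(4.150005 + 0.147916) = 2.0731 km
H: √((0.0217·111.32)² + (-0.0103·66.31)²) = √(5.835336 + 0.466479) = 2.5103 km
I: √((-0.0191·111.32)² + (0.0230·66.31)²) = √(4.520777 + 2.326022) = 2.6166 km
Threshold 1.45 km: E (1.1589 km), D (1.2698 km) are within range.

E, D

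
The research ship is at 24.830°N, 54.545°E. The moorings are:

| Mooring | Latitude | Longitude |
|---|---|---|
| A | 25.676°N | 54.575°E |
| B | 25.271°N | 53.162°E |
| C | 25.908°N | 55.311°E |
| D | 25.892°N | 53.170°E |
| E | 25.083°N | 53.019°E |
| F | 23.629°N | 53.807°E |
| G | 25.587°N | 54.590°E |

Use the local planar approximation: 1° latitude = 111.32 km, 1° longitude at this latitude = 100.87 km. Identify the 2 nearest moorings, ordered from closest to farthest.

Distances from 24.830°N, 54.545°E:
A: √((0.846·111.32)² + (0.030·100.87)²) = √(8869.25459 + 9.15728) = 94.225 km
B: √((0.441·111.32)² + (-1.383·100.87)²) = √(2410.03625 + 19461.14560) = 147.889 km
C: √((1.078·111.32)² + (0.766·100.87)²) = √(14400.71041 + 5970.09966) = 142.726 km
D: √((1.062·111.32)² + (-1.375·100.87)²) = √(13976.40345 + 19236.64976) = 182.244 km
E: √((0.253·111.32)² + (-1.526·100.87)²) = √(793.20864 + 23693.71220) = 156.483 km
F: √((-1.201·111.32)² + (-0.738·100.87)²) = √(17874.43859 + 5541.62030) = 153.023 km
G: √((0.757·111.32)² + (0.045·100.87)²) = √(7101.30481 + 20.60388) = 84.391 km
Sorted: G (84.391 km) < A (94.225 km) < C (142.726 km) < B (147.889 km) < …

G, A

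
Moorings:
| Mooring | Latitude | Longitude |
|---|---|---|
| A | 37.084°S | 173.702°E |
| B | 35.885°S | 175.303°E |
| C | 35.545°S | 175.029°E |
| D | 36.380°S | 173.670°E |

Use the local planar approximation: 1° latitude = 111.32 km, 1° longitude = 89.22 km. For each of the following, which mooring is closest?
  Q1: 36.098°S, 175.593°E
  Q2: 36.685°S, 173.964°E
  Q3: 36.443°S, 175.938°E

Q1→B; Q2→D; Q3→B

Q1 at 36.098°S, 175.593°E:
  A: 201.277 km
  B: 35.095 km
  C: 79.509 km
  D: 174.418 km
  → nearest: B (35.095 km)
Q2 at 36.685°S, 173.964°E:
  A: 50.192 km
  B: 149.007 km
  C: 158.535 km
  D: 42.905 km
  → nearest: D (42.905 km)
Q3 at 36.443°S, 175.938°E:
  A: 211.873 km
  B: 84.073 km
  C: 128.726 km
  D: 202.472 km
  → nearest: B (84.073 km)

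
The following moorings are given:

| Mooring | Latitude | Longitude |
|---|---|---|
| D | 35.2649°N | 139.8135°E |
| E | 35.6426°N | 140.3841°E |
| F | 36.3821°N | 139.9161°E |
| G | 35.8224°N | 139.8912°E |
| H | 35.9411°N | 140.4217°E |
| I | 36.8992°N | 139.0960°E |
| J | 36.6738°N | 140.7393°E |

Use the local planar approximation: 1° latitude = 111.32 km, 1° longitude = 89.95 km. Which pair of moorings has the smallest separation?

E and H

Pairwise distances:
E–H: 33.4007 km
E–G: 48.6449 km
G–H: 49.5142 km
F–G: 62.3460 km
D–G: 62.4532 km
D–E: 66.3486 km
F–H: 66.9205 km
F–J: 80.8540 km
H–J: 86.4225 km
E–F: 92.4602 km
D–H: 93.0547 km
F–I: 93.5697 km
E–J: 119.1566 km
G–J: 121.6655 km
D–F: 124.7087 km
G–I: 139.5885 km
I–J: 149.9294 km
H–I: 159.9850 km
D–J: 177.5760 km
E–I: 181.6379 km
D–I: 193.0387 km
Closest pair: E–H at 33.4007 km.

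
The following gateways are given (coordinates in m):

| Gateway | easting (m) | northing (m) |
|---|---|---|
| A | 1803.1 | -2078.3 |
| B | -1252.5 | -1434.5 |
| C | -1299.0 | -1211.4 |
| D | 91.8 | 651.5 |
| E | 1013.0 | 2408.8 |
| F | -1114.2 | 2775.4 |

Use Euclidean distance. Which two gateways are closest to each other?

B and C

Pairwise distances:
A–B: 3122.7 m
A–C: 3221.0 m
A–D: 3221.9 m
A–E: 4556.1 m
A–F: 5663.0 m
B–C: 227.9 m
B–D: 2481.6 m
B–E: 4461.3 m
B–F: 4212.2 m
C–D: 2324.8 m
C–E: 4295.5 m
C–F: 3991.1 m
D–E: 1984.1 m
D–F: 2442.4 m
E–F: 2158.6 m
Closest pair: B–C at 227.9 m.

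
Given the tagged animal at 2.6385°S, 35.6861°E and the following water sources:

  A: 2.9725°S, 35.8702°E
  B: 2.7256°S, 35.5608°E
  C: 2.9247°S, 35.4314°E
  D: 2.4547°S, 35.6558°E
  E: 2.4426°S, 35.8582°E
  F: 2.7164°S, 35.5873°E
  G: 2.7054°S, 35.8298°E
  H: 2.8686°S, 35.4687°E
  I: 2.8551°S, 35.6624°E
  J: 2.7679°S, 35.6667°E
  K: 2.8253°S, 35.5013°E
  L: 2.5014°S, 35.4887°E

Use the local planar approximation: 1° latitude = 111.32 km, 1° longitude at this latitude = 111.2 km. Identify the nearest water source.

F

Distances from 2.6385°S, 35.6861°E:
A: 42.4443 km
B: 16.9750 km
C: 42.6288 km
D: 20.7362 km
E: 29.0141 km
F: 13.9966 km
G: 17.6297 km
H: 35.2213 km
I: 24.2555 km
J: 14.5655 km
K: 29.2354 km
L: 26.7352 km
Minimum: F at 13.9966 km.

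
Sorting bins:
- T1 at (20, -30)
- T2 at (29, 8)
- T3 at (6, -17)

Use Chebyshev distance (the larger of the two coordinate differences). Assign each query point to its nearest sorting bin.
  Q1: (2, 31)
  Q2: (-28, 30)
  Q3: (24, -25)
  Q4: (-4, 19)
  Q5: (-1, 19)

Q1→T2; Q2→T3; Q3→T1; Q4→T2; Q5→T2

Q1 at (2, 31):
  T1: 61
  T2: 27
  T3: 48
  → nearest: T2 (27)
Q2 at (-28, 30):
  T1: 60
  T2: 57
  T3: 47
  → nearest: T3 (47)
Q3 at (24, -25):
  T1: 5
  T2: 33
  T3: 18
  → nearest: T1 (5)
Q4 at (-4, 19):
  T1: 49
  T2: 33
  T3: 36
  → nearest: T2 (33)
Q5 at (-1, 19):
  T1: 49
  T2: 30
  T3: 36
  → nearest: T2 (30)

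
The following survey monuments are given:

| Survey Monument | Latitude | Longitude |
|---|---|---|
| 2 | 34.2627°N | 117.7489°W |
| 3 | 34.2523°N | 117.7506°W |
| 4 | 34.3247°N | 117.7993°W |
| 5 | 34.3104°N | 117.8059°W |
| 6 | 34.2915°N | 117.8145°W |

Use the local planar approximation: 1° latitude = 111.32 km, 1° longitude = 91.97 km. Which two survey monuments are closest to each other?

Pairwise distances:
2–3: √((-0.0104·111.32)² + (-0.0017·91.97)²) = √(1.340334 + 0.024445) = 1.1682 km
2–4: √((0.0620·111.32)² + (-0.0504·91.97)²) = √(47.635395 + 21.485895) = 8.3139 km
2–5: √((0.0477·111.32)² + (-0.0570·91.97)²) = √(28.195718 + 27.481604) = 7.4617 km
2–6: √((0.0288·111.32)² + (-0.0656·91.97)²) = √(10.278539 + 36.399888) = 6.8322 km
3–4: √((0.0724·111.32)² + (-0.0487·91.97)²) = √(64.956636 + 20.060895) = 9.2205 km
3–5: √((0.0581·111.32)² + (-0.0553·91.97)²) = √(41.831040 + 25.866796) = 8.2279 km
3–6: √((0.0392·111.32)² + (-0.0639·91.97)²) = √(19.042262 + 34.537754) = 7.3198 km
4–5: √((-0.0143·111.32)² + (-0.0066·91.97)²) = √(2.534069 + 0.368451) = 1.7037 km
4–6: √((-0.0332·111.32)² + (-0.0152·91.97)²) = √(13.659115 + 1.954247) = 3.9514 km
5–6: √((-0.0189·111.32)² + (-0.0086·91.97)²) = √(4.426597 + 0.625589) = 2.2477 km
Closest pair: 2–3 at 1.1682 km.

2 and 3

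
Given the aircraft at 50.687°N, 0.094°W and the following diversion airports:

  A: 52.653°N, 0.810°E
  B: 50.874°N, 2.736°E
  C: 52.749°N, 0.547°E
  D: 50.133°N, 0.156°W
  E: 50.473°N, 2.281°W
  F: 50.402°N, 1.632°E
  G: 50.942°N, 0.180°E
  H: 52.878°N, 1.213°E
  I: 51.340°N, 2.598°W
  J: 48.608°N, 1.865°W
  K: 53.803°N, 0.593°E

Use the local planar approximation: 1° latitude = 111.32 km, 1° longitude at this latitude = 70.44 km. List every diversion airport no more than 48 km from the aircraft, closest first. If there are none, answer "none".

G

Distances from 50.687°N, 0.094°W:
A: √((1.966·111.32)² + (0.904·70.44)²) = √(47897.56355 + 4054.85712) = 227.931 km
B: √((0.187·111.32)² + (2.830·70.44)²) = √(433.34083 + 39738.50876) = 200.429 km
C: √((2.062·111.32)² + (0.641·70.44)²) = √(52689.45631 + 2038.70672) = 233.941 km
D: √((-0.554·111.32)² + (-0.062·70.44)²) = √(3803.34678 + 19.07313) = 61.826 km
E: √((-0.214·111.32)² + (-2.187·70.44)²) = √(567.51055 + 23732.10497) = 155.883 km
F: √((-0.285·111.32)² + (1.726·70.44)²) = √(1006.55177 + 14781.56023) = 125.651 km
G: √((0.255·111.32)² + (0.274·70.44)²) = √(805.79906 + 372.51162) = 34.327 km
H: √((2.191·111.32)² + (1.307·70.44)²) = √(59488.24414 + 8475.97896) = 260.699 km
I: √((0.653·111.32)² + (-2.504·70.44)²) = √(5284.12105 + 31110.52526) = 190.774 km
J: √((-2.079·111.32)² + (-1.771·70.44)²) = √(53561.82596 + 15562.37288) = 262.915 km
K: √((3.116·111.32)² + (0.687·70.44)²) = √(120320.96138 + 2341.81276) = 350.232 km
Threshold 48 km: G (34.327 km) is within range.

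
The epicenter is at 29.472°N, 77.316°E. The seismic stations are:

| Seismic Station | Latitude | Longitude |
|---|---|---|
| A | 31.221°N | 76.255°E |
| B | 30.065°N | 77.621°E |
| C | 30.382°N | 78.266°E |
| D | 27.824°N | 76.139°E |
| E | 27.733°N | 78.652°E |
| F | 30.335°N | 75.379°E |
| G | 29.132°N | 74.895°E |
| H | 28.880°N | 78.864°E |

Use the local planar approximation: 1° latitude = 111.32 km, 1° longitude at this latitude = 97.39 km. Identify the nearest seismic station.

B

Distances from 29.472°N, 77.316°E:
A: 220.420 km
B: 72.388 km
C: 137.193 km
D: 216.323 km
E: 233.248 km
F: 211.698 km
G: 238.800 km
H: 164.534 km
Minimum: B at 72.388 km.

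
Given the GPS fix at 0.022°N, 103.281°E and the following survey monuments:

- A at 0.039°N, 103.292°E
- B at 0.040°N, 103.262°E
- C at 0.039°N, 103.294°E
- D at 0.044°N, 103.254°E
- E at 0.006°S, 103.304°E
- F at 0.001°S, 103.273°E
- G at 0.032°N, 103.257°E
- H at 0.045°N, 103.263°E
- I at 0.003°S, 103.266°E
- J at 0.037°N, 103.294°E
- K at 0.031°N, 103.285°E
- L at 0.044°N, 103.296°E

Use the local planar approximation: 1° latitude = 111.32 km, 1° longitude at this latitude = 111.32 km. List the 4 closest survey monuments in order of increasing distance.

K, J, A, C

Distances from 0.022°N, 103.281°E:
A: √((0.017·111.32)² + (0.011·111.32)²) = √(3.58133 + 1.49945) = 2.254 km
B: √((0.018·111.32)² + (-0.019·111.32)²) = √(4.01505 + 4.47356) = 2.914 km
C: √((0.017·111.32)² + (0.013·111.32)²) = √(3.58133 + 2.09427) = 2.382 km
D: √((0.022·111.32)² + (-0.027·111.32)²) = √(5.99780 + 9.03387) = 3.877 km
E: √((-0.028·111.32)² + (0.023·111.32)²) = √(9.71544 + 6.55544) = 4.034 km
F: √((-0.023·111.32)² + (-0.008·111.32)²) = √(6.55544 + 0.79310) = 2.711 km
G: √((0.010·111.32)² + (-0.024·111.32)²) = √(1.23921 + 7.13787) = 2.894 km
H: √((0.023·111.32)² + (-0.018·111.32)²) = √(6.55544 + 4.01505) = 3.251 km
I: √((-0.025·111.32)² + (-0.015·111.32)²) = √(7.74509 + 2.78823) = 3.246 km
J: √((0.015·111.32)² + (0.013·111.32)²) = √(2.78823 + 2.09427) = 2.210 km
K: √((0.009·111.32)² + (0.004·111.32)²) = √(1.00376 + 0.19827) = 1.096 km
L: √((0.022·111.32)² + (0.015·111.32)²) = √(5.99780 + 2.78823) = 2.964 km
Sorted: K (1.096 km) < J (2.210 km) < A (2.254 km) < C (2.382 km) < F (2.711 km) < G (2.894 km) < …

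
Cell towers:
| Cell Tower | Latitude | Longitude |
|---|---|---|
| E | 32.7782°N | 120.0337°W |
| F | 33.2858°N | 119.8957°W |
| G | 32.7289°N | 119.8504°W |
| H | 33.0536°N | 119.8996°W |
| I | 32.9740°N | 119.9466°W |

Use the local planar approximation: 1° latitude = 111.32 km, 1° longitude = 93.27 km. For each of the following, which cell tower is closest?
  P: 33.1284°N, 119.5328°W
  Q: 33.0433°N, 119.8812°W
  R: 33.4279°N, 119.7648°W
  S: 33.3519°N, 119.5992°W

P at 33.1284°N, 119.5328°W:
  E: √((-0.3502·111.32)² + (-0.5009·93.27)²) = √(1519.772840 + 2182.659635) = 60.8476 km
  F: √((0.1574·111.32)² + (-0.3629·93.27)²) = √(307.012354 + 1145.665644) = 38.1140 km
  G: √((-0.3995·111.32)² + (-0.3176·93.27)²) = √(1977.789025 + 877.495587) = 53.4349 km
  H: √((-0.0748·111.32)² + (-0.3668·93.27)²) = √(69.334532 + 1170.422353) = 35.2102 km
  I: √((-0.1544·111.32)² + (-0.4138·93.27)²) = √(295.420744 + 1489.583751) = 42.2493 km
  → nearest: H (35.2102 km)
Q at 33.0433°N, 119.8812°W:
  E: √((-0.2651·111.32)² + (-0.1525·93.27)²) = √(870.895108 + 202.312931) = 32.7599 km
  F: √((0.2425·111.32)² + (-0.0145·93.27)²) = √(728.735424 + 1.829026) = 27.0290 km
  G: √((-0.3144·111.32)² + (0.0308·93.27)²) = √(1224.930561 + 8.252497) = 35.1167 km
  H: √((0.0103·111.32)² + (-0.0184·93.27)²) = √(1.314682 + 2.945233) = 2.0640 km
  I: √((-0.0693·111.32)² + (-0.0654·93.27)²) = √(59.513140 + 37.208268) = 9.8347 km
  → nearest: H (2.0640 km)
R at 33.4279°N, 119.7648°W:
  E: √((-0.6497·111.32)² + (-0.2689·93.27)²) = √(5230.848344 + 629.021599) = 76.5498 km
  F: √((-0.1421·111.32)² + (-0.1309·93.27)²) = √(250.227220 + 149.060731) = 19.9822 km
  G: √((-0.6990·111.32)² + (-0.0856·93.27)²) = √(6054.813169 + 63.742851) = 78.2212 km
  H: √((-0.3743·111.32)² + (-0.1348·93.27)²) = √(1736.145222 + 158.075199) = 43.5226 km
  I: √((-0.4539·111.32)² + (-0.1818·93.27)²) = √(2553.093740 + 287.522417) = 53.2974 km
  → nearest: F (19.9822 km)
S at 33.3519°N, 119.5992°W:
  E: √((-0.5737·111.32)² + (-0.4345·93.27)²) = √(4078.646771 + 1642.341681) = 75.6372 km
  F: √((-0.0661·111.32)² + (-0.2965·93.27)²) = √(54.143872 + 764.774412) = 28.6167 km
  G: √((-0.6230·111.32)² + (-0.2512·93.27)²) = √(4809.749838 + 548.937909) = 73.2031 km
  H: √((-0.2983·111.32)² + (-0.3004·93.27)²) = √(1102.688644 + 785.025583) = 43.4478 km
  I: √((-0.3779·111.32)² + (-0.3474·93.27)²) = √(1769.702153 + 1049.889474) = 53.0998 km
  → nearest: F (28.6167 km)

P→H; Q→H; R→F; S→F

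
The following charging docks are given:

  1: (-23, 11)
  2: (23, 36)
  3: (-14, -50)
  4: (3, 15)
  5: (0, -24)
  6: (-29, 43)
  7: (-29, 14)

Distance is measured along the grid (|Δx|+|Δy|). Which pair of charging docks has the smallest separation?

Pairwise distances:
1–7: 9
6–7: 29
1–4: 30
4–7: 33
1–6: 38
3–5: 40
2–4: 41
4–5: 42
1–5: 58
2–6: 59
4–6: 60
5–7: 67
1–3: 70
1–2: 71
2–7: 74
3–7: 79
3–4: 82
2–5: 83
5–6: 96
3–6: 108
2–3: 123
Closest pair: 1–7 at 9.

1 and 7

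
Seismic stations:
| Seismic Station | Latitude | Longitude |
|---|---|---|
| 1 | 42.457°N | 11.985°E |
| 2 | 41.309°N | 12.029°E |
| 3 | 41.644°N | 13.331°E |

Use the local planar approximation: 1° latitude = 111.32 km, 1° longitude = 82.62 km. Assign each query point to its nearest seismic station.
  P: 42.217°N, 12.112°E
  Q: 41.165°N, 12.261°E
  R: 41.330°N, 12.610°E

P at 42.217°N, 12.112°E:
  1: √((0.240·111.32)² + (-0.127·82.62)²) = √(713.78740 + 110.09759) = 28.703 km
  2: √((-0.908·111.32)² + (-0.083·82.62)²) = √(10216.87529 + 47.02476) = 101.311 km
  3: √((-0.573·111.32)² + (1.219·82.62)²) = √(4068.69972 + 10143.26548) = 119.214 km
  → nearest: 1 (28.703 km)
Q at 41.165°N, 12.261°E:
  1: √((1.292·111.32)² + (-0.276·82.62)²) = √(20685.75719 + 519.98228) = 145.622 km
  2: √((0.144·111.32)² + (-0.232·82.62)²) = √(256.96346 + 367.40609) = 24.987 km
  3: √((0.479·111.32)² + (1.070·82.62)²) = √(2843.26554 + 7815.16113) = 103.240 km
  → nearest: 2 (24.987 km)
R at 41.330°N, 12.610°E:
  1: √((1.127·111.32)² + (-0.625·82.62)²) = √(15739.61943 + 2666.43141) = 135.669 km
  2: √((-0.021·111.32)² + (-0.581·82.62)²) = √(5.46493 + 2304.21312) = 48.059 km
  3: √((0.314·111.32)² + (0.721·82.62)²) = √(1221.81567 + 3548.46814) = 69.067 km
  → nearest: 2 (48.059 km)

P→1; Q→2; R→2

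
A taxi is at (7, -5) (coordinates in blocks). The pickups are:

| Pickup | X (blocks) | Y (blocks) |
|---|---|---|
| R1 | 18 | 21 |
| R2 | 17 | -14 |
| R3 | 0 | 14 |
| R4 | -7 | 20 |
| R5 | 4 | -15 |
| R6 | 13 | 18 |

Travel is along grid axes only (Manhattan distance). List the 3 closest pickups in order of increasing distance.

Distances from (7, -5):
R1: |11| + |26| = 11 + 26 = 37 blocks
R2: |10| + |-9| = 10 + 9 = 19 blocks
R3: |-7| + |19| = 7 + 19 = 26 blocks
R4: |-14| + |25| = 14 + 25 = 39 blocks
R5: |-3| + |-10| = 3 + 10 = 13 blocks
R6: |6| + |23| = 6 + 23 = 29 blocks
Sorted: R5 (13 blocks) < R2 (19 blocks) < R3 (26 blocks) < R6 (29 blocks) < R1 (37 blocks) < …

R5, R2, R3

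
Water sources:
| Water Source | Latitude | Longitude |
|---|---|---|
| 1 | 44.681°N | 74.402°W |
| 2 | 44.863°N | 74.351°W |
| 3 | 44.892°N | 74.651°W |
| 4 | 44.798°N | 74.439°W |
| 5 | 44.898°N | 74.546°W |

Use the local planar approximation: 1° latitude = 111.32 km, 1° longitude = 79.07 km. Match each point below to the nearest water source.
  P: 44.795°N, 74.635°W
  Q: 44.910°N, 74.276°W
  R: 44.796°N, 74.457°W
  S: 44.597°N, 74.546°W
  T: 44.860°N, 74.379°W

P→3; Q→2; R→4; S→1; T→2

P at 44.795°N, 74.635°W:
  1: √((-0.114·111.32)² + (0.233·79.07)²) = √(161.04828 + 339.41835) = 22.371 km
  2: √((0.068·111.32)² + (0.284·79.07)²) = √(57.30127 + 504.26655) = 23.697 km
  3: √((0.097·111.32)² + (-0.016·79.07)²) = √(116.59767 + 1.60053) = 10.872 km
  4: √((0.003·111.32)² + (0.196·79.07)²) = √(0.11153 + 240.17933) = 15.501 km
  5: √((0.103·111.32)² + (0.089·79.07)²) = √(131.46824 + 49.52261) = 13.453 km
  → nearest: 3 (10.872 km)
Q at 44.910°N, 74.276°W:
  1: √((-0.229·111.32)² + (-0.126·79.07)²) = √(649.85634 + 99.25778) = 27.370 km
  2: √((-0.047·111.32)² + (-0.075·79.07)²) = √(27.37424 + 35.16787) = 7.908 km
  3: √((-0.018·111.32)² + (-0.375·79.07)²) = √(4.01505 + 879.19663) = 29.719 km
  4: √((-0.112·111.32)² + (-0.163·79.07)²) = √(155.44703 + 166.11111) = 17.932 km
  5: √((-0.012·111.32)² + (-0.270·79.07)²) = √(1.78447 + 455.77553) = 21.391 km
  → nearest: 2 (7.908 km)
R at 44.796°N, 74.457°W:
  1: √((-0.115·111.32)² + (0.055·79.07)²) = √(163.88608 + 18.91250) = 13.520 km
  2: √((0.067·111.32)² + (0.106·79.07)²) = √(55.62833 + 70.24820) = 11.219 km
  3: √((0.096·111.32)² + (-0.194·79.07)²) = √(114.20598 + 235.30271) = 18.695 km
  4: √((0.002·111.32)² + (0.018·79.07)²) = √(0.04957 + 2.02567) = 1.441 km
  5: √((0.102·111.32)² + (-0.089·79.07)²) = √(128.92785 + 49.52261) = 13.359 km
  → nearest: 4 (1.441 km)
S at 44.597°N, 74.546°W:
  1: √((0.084·111.32)² + (0.144·79.07)²) = √(87.43896 + 129.64282) = 14.734 km
  2: √((0.266·111.32)² + (0.195·79.07)²) = √(876.81843 + 237.73477) = 33.385 km
  3: √((0.295·111.32)² + (-0.105·79.07)²) = √(1078.42619 + 68.92902) = 33.873 km
  4: √((0.201·111.32)² + (0.107·79.07)²) = √(500.65495 + 71.57989) = 23.921 km
  5: √((0.301·111.32)² + (0.000·79.07)²) = √(1122.74049 + 0.00000) = 33.507 km
  → nearest: 1 (14.734 km)
T at 44.860°N, 74.379°W:
  1: √((-0.179·111.32)² + (-0.023·79.07)²) = √(397.05663 + 3.30734) = 20.009 km
  2: √((0.003·111.32)² + (0.028·79.07)²) = √(0.11153 + 4.90162) = 2.239 km
  3: √((0.032·111.32)² + (-0.272·79.07)²) = √(12.68955 + 462.55277) = 21.800 km
  4: √((-0.062·111.32)² + (-0.060·79.07)²) = √(47.63540 + 22.50743) = 8.375 km
  5: √((0.038·111.32)² + (-0.167·79.07)²) = √(17.89425 + 174.36384) = 13.866 km
  → nearest: 2 (2.239 km)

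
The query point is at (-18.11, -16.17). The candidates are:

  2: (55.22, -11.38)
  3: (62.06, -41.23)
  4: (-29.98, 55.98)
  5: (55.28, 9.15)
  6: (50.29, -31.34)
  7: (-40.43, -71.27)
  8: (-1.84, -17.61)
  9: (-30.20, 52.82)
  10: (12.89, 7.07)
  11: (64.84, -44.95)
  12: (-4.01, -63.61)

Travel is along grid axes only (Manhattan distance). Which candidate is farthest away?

Distances from (-18.11, -16.17):
2: 78.12
3: 105.23
4: 84.02
5: 98.71
6: 83.57
7: 77.42
8: 17.71
9: 81.08
10: 54.24
11: 111.73
12: 61.54
Maximum: 11 at 111.73.

11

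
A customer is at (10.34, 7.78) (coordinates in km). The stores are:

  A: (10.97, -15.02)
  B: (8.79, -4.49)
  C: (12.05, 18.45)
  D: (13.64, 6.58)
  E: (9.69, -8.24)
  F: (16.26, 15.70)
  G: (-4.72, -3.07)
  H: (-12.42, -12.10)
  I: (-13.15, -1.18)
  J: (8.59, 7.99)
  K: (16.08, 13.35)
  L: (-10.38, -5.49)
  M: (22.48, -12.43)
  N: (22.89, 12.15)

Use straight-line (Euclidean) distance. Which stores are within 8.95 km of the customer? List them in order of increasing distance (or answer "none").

Distances from (10.34, 7.78):
A: √((0.63)² + (-22.80)²) = √(0.3969 + 519.8400) = 22.81 km
B: √((-1.55)² + (-12.27)²) = √(2.4025 + 150.5529) = 12.37 km
C: √((1.71)² + (10.67)²) = √(2.9241 + 113.8489) = 10.81 km
D: √((3.30)² + (-1.20)²) = √(10.8900 + 1.4400) = 3.51 km
E: √((-0.65)² + (-16.02)²) = √(0.4225 + 256.6404) = 16.03 km
F: √((5.92)² + (7.92)²) = √(35.0464 + 62.7264) = 9.89 km
G: √((-15.06)² + (-10.85)²) = √(226.8036 + 117.7225) = 18.56 km
H: √((-22.76)² + (-19.88)²) = √(518.0176 + 395.2144) = 30.22 km
I: √((-23.49)² + (-8.96)²) = √(551.7801 + 80.2816) = 25.14 km
J: √((-1.75)² + (0.21)²) = √(3.0625 + 0.0441) = 1.76 km
K: √((5.74)² + (5.57)²) = √(32.9476 + 31.0249) = 8.00 km
L: √((-20.72)² + (-13.27)²) = √(429.3184 + 176.0929) = 24.61 km
M: √((12.14)² + (-20.21)²) = √(147.3796 + 408.4441) = 23.58 km
N: √((12.55)² + (4.37)²) = √(157.5025 + 19.0969) = 13.29 km
Threshold 8.95 km: J (1.76 km), D (3.51 km), K (8.00 km) are within range.

J, D, K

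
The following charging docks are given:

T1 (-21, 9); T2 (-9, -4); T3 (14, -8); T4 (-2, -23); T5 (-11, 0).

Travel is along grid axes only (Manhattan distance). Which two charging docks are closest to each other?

T2 and T5

Pairwise distances:
T1–T2: 25
T1–T3: 52
T1–T4: 51
T1–T5: 19
T2–T3: 27
T2–T4: 26
T2–T5: 6
T3–T4: 31
T3–T5: 33
T4–T5: 32
Closest pair: T2–T5 at 6.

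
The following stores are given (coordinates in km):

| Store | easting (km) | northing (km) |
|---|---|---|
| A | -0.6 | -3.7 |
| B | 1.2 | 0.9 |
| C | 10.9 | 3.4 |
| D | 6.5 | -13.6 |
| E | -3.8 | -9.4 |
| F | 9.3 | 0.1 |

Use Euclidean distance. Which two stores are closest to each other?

Pairwise distances:
A–B: 4.9 km
A–C: 13.5 km
A–D: 12.2 km
A–E: 6.5 km
A–F: 10.6 km
B–C: 10.0 km
B–D: 15.4 km
B–E: 11.4 km
B–F: 8.1 km
C–D: 17.6 km
C–E: 19.5 km
C–F: 3.7 km
D–E: 11.1 km
D–F: 14.0 km
E–F: 16.2 km
Closest pair: C–F at 3.7 km.

C and F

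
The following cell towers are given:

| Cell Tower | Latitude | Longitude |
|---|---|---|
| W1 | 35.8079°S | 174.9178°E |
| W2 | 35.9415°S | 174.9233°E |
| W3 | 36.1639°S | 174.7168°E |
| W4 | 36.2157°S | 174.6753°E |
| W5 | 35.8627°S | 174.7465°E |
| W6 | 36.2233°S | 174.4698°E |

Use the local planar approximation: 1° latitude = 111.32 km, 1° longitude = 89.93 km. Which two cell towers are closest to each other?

W3 and W4

Pairwise distances:
W1–W2: 14.8806 km
W1–W3: 43.5577 km
W1–W4: 50.3628 km
W1–W5: 16.5689 km
W1–W6: 61.3313 km
W2–W3: 30.9484 km
W2–W4: 37.8037 km
W2–W5: 18.1589 km
W2–W6: 51.4524 km
W3–W4: 6.8687 km
W3–W5: 33.6358 km
W3–W6: 23.1760 km
W4–W5: 39.8142 km
W4–W6: 18.5000 km
W5–W6: 47.2290 km
Closest pair: W3–W4 at 6.8687 km.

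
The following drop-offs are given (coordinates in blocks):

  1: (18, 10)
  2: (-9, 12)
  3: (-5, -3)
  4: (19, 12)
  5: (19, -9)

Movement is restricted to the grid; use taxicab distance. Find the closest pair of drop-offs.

Pairwise distances:
1–2: |-27| + |2| = 27 + 2 = 29 blocks
1–3: |-23| + |-13| = 23 + 13 = 36 blocks
1–4: |1| + |2| = 1 + 2 = 3 blocks
1–5: |1| + |-19| = 1 + 19 = 20 blocks
2–3: |4| + |-15| = 4 + 15 = 19 blocks
2–4: |28| + |0| = 28 + 0 = 28 blocks
2–5: |28| + |-21| = 28 + 21 = 49 blocks
3–4: |24| + |15| = 24 + 15 = 39 blocks
3–5: |24| + |-6| = 24 + 6 = 30 blocks
4–5: |0| + |-21| = 0 + 21 = 21 blocks
Closest pair: 1–4 at 3 blocks.

1 and 4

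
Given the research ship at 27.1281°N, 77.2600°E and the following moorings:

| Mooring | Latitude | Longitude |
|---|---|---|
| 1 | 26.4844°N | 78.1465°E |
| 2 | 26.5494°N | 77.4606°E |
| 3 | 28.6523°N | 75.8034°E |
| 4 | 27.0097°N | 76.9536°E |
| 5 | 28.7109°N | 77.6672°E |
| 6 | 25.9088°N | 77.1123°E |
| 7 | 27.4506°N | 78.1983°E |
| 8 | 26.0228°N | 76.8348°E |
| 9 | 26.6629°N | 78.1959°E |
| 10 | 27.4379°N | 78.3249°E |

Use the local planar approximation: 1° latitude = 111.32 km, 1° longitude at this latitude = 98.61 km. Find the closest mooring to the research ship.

4

Distances from 27.1281°N, 77.2600°E:
1: 113.0334 km
2: 67.3895 km
3: 222.3069 km
4: 32.9638 km
5: 180.7148 km
6: 136.5117 km
7: 99.2465 km
8: 129.9899 km
9: 105.8257 km
10: 110.5278 km
Minimum: 4 at 32.9638 km.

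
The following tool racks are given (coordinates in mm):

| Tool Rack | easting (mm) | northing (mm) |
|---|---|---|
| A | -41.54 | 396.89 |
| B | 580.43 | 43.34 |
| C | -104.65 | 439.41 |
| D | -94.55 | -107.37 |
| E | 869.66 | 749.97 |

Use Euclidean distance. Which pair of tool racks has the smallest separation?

A and C

Pairwise distances:
A–B: √((621.97)² + (-353.55)²) = √(386846.6809 + 124997.6025) = 715.43 mm
A–C: √((-63.11)² + (42.52)²) = √(3982.8721 + 1807.9504) = 76.10 mm
A–D: √((-53.01)² + (-504.26)²) = √(2810.0601 + 254278.1476) = 507.04 mm
A–E: √((911.20)² + (353.08)²) = √(830285.4400 + 124665.4864) = 977.22 mm
B–C: √((-685.08)² + (396.07)²) = √(469334.6064 + 156871.4449) = 791.33 mm
B–D: √((-674.98)² + (-150.71)²) = √(455598.0004 + 22713.5041) = 691.60 mm
B–E: √((289.23)² + (706.63)²) = √(83653.9929 + 499325.9569) = 763.53 mm
C–D: √((10.10)² + (-546.78)²) = √(102.0100 + 298968.3684) = 546.87 mm
C–E: √((974.31)² + (310.56)²) = √(949279.9761 + 96447.5136) = 1022.61 mm
D–E: √((964.21)² + (857.34)²) = √(929700.9241 + 735031.8756) = 1290.25 mm
Closest pair: A–C at 76.10 mm.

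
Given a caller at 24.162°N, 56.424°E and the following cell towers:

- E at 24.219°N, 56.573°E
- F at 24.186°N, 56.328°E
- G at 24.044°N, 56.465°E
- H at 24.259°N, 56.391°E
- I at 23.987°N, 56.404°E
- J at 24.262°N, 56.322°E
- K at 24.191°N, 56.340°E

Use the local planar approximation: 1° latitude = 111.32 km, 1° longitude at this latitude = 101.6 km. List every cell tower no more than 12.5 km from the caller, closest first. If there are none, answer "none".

Distances from 24.162°N, 56.424°E:
E: 16.414 km
F: 10.113 km
G: 13.780 km
H: 11.307 km
I: 19.587 km
J: 15.209 km
K: 9.125 km
Threshold 12.5 km: K (9.125 km), F (10.113 km), H (11.307 km) are within range.

K, F, H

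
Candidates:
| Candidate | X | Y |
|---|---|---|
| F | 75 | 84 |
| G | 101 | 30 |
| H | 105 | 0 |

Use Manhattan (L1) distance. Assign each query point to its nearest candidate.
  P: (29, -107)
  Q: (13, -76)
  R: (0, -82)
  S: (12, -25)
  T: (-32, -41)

P→H; Q→H; R→H; S→H; T→H

P at (29, -107):
  F: 237
  G: 209
  H: 183
  → nearest: H (183)
Q at (13, -76):
  F: 222
  G: 194
  H: 168
  → nearest: H (168)
R at (0, -82):
  F: 241
  G: 213
  H: 187
  → nearest: H (187)
S at (12, -25):
  F: 172
  G: 144
  H: 118
  → nearest: H (118)
T at (-32, -41):
  F: 232
  G: 204
  H: 178
  → nearest: H (178)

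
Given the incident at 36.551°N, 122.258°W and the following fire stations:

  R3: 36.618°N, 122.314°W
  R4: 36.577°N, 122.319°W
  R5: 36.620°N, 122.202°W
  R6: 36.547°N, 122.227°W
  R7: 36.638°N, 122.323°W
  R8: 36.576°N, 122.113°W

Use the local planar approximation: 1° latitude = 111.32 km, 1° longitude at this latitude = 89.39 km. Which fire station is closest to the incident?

R6

Distances from 36.551°N, 122.258°W:
R3: √((0.067·111.32)² + (-0.056·89.39)²) = √(55.62833 + 25.05843) = 8.983 km
R4: √((0.026·111.32)² + (-0.061·89.39)²) = √(8.37709 + 29.73292) = 6.173 km
R5: √((0.069·111.32)² + (0.056·89.39)²) = √(58.99899 + 25.05843) = 9.168 km
R6: √((-0.004·111.32)² + (0.031·89.39)²) = √(0.19827 + 7.67894) = 2.807 km
R7: √((0.087·111.32)² + (-0.065·89.39)²) = √(93.79613 + 33.76017) = 11.294 km
R8: √((0.025·111.32)² + (0.145·89.39)²) = √(7.74509 + 168.00178) = 13.257 km
Minimum: R6 at 2.807 km.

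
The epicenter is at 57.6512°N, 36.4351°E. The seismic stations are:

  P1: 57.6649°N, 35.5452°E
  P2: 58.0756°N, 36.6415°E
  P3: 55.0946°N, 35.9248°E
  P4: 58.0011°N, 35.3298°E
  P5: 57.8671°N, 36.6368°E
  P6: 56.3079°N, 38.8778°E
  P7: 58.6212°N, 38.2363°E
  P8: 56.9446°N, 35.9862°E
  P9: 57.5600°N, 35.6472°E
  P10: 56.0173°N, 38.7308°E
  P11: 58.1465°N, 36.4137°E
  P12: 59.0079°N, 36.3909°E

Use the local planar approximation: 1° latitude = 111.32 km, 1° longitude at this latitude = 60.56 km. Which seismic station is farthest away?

P3

Distances from 57.6512°N, 36.4351°E:
P1: √((0.0137·111.32)² + (-0.8899·60.56)²) = √(2.325881 + 2904.384742) = 53.9139 km
P2: √((0.4244·111.32)² + (0.2064·60.56)²) = √(2232.015190 + 156.239600) = 48.8698 km
P3: √((-2.5566·111.32)² + (-0.5103·60.56)²) = √(80997.565271 + 955.042877) = 286.2737 km
P4: √((0.3499·111.32)² + (-1.1053·60.56)²) = √(1517.170118 + 4480.557685) = 77.4450 km
P5: √((0.2159·111.32)² + (0.2017·60.56)²) = √(577.632579 + 149.205052) = 26.9599 km
P6: √((-1.3433·111.32)² + (2.4427·60.56)²) = √(22361.061951 + 21883.258864) = 210.3433 km
P7: √((0.9700·111.32)² + (1.8012·60.56)²) = √(11659.766784 + 11898.593004) = 153.4873 km
P8: √((-0.7066·111.32)² + (-0.4489·60.56)²) = √(6187.192973 + 739.045103) = 83.2240 km
P9: √((-0.0912·111.32)² + (-0.7879·60.56)²) = √(103.070901 + 2276.742601) = 48.7833 km
P10: √((-1.6339·111.32)² + (2.2957·60.56)²) = √(33082.425326 + 19328.671337) = 228.9347 km
P11: √((0.4953·111.32)² + (-0.0214·60.56)²) = √(3040.066273 + 1.679575) = 55.1520 km
P12: √((1.3567·111.32)² + (-0.0442·60.56)²) = √(22809.409663 + 7.165001) = 151.0516 km
Maximum: P3 at 286.2737 km.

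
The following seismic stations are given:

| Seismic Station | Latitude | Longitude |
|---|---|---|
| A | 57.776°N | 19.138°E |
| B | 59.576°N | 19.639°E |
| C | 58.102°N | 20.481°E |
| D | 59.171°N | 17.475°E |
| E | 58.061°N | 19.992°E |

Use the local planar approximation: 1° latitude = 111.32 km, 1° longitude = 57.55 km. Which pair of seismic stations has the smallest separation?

C and E

Pairwise distances:
A–B: √((1.800·111.32)² + (0.501·57.55)²) = √(40150.54138 + 831.31594) = 202.440 km
A–C: √((0.326·111.32)² + (1.343·57.55)²) = √(1316.98733 + 5973.69000) = 85.385 km
A–D: √((1.395·111.32)² + (-1.663·57.55)²) = √(24115.41891 + 9159.57144) = 182.414 km
A–E: √((0.285·111.32)² + (0.854·57.55)²) = √(1006.55177 + 2415.49642) = 58.498 km
B–C: √((-1.474·111.32)² + (0.842·57.55)²) = √(26924.11038 + 2348.09054) = 171.091 km
B–D: √((-0.405·111.32)² + (-2.164·57.55)²) = √(2032.62116 + 15509.76326) = 132.448 km
B–E: √((-1.515·111.32)² + (0.353·57.55)²) = √(28442.75504 + 412.70532) = 169.869 km
C–D: √((1.069·111.32)² + (-3.006·57.55)²) = √(14161.25704 + 29927.37382) = 209.973 km
C–E: √((-0.041·111.32)² + (-0.489·57.55)²) = √(20.83119 + 791.96935) = 28.510 km
D–E: √((-1.110·111.32)² + (2.517·57.55)²) = √(15268.35865 + 20982.49301) = 190.397 km
Closest pair: C–E at 28.510 km.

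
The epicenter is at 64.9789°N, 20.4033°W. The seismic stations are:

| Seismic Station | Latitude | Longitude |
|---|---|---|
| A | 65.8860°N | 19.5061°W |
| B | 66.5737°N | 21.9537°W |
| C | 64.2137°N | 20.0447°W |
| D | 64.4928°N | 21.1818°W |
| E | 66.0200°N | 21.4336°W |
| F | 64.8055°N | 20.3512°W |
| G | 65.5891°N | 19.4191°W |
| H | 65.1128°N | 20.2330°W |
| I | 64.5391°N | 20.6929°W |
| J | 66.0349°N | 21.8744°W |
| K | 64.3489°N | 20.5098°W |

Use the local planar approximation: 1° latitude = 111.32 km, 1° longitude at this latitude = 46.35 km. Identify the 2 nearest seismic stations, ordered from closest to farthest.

Distances from 64.9789°N, 20.4033°W:
A: √((0.9071·111.32)² + (0.8972·46.35)²) = √(10196.631612 + 1729.330522) = 109.2061 km
B: √((1.5948·111.32)² + (-1.5504·46.35)²) = √(31518.014378 + 5164.009070) = 191.5255 km
C: √((-0.7652·111.32)² + (0.3586·46.35)²) = √(7255.984027 + 276.261298) = 86.7885 km
D: √((-0.4861·111.32)² + (-0.7785·46.35)²) = √(2928.179106 + 1302.017168) = 65.0400 km
E: √((1.0411·111.32)² + (-1.0303·46.35)²) = √(13431.709436 + 2280.483197) = 125.3483 km
F: √((-0.1734·111.32)² + (0.0521·46.35)²) = √(372.601485 + 5.831428) = 19.4534 km
G: √((0.6102·111.32)² + (0.9842·46.35)²) = √(4614.140365 + 2080.971816) = 81.8237 km
H: √((0.1339·111.32)² + (0.1703·46.35)²) = √(222.181323 + 62.305842) = 16.8667 km
I: √((-0.4398·111.32)² + (-0.2896·46.35)²) = √(2396.938247 + 180.175855) = 50.7653 km
J: √((1.0560·111.32)² + (-1.4711·46.35)²) = √(13818.924107 + 4649.260365) = 135.8977 km
K: √((-0.6300·111.32)² + (-0.1065·46.35)²) = √(4918.441319 + 24.366811) = 70.3051 km
Sorted: H (16.8667 km) < F (19.4534 km) < I (50.7653 km) < D (65.0400 km) < …

H, F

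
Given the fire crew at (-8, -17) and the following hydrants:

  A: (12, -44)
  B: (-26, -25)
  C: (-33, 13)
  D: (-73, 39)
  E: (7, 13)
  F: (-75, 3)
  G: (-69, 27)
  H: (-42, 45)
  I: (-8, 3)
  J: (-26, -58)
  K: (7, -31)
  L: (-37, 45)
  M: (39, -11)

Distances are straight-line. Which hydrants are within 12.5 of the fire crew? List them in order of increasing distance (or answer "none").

Distances from (-8, -17):
A: √((20)² + (-27)²) = √(400.000 + 729.000) = 33.6
B: √((-18)² + (-8)²) = √(324.000 + 64.000) = 19.7
C: √((-25)² + (30)²) = √(625.000 + 900.000) = 39.1
D: √((-65)² + (56)²) = √(4225.000 + 3136.000) = 85.8
E: √((15)² + (30)²) = √(225.000 + 900.000) = 33.5
F: √((-67)² + (20)²) = √(4489.000 + 400.000) = 69.9
G: √((-61)² + (44)²) = √(3721.000 + 1936.000) = 75.2
H: √((-34)² + (62)²) = √(1156.000 + 3844.000) = 70.7
I: √((0)² + (20)²) = √(0.000 + 400.000) = 20.0
J: √((-18)² + (-41)²) = √(324.000 + 1681.000) = 44.8
K: √((15)² + (-14)²) = √(225.000 + 196.000) = 20.5
L: √((-29)² + (62)²) = √(841.000 + 3844.000) = 68.4
M: √((47)² + (6)²) = √(2209.000 + 36.000) = 47.4
Threshold 12.5: none within range.

none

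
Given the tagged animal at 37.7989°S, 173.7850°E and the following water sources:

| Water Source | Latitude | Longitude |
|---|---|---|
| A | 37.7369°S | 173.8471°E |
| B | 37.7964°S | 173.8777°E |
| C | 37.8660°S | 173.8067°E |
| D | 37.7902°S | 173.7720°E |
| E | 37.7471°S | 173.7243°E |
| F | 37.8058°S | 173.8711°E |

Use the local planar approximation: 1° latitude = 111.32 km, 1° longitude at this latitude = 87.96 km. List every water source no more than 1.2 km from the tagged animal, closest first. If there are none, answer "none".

none

Distances from 37.7989°S, 173.7850°E:
A: √((0.0620·111.32)² + (0.0621·87.96)²) = √(47.635395 + 29.836896) = 8.8018 km
B: √((0.0025·111.32)² + (0.0927·87.96)²) = √(0.077451 + 66.485955) = 8.1586 km
C: √((-0.0671·111.32)² + (0.0217·87.96)²) = √(55.794506 + 3.643258) = 7.7096 km
D: √((0.0087·111.32)² + (-0.0130·87.96)²) = √(0.937961 + 1.307547) = 1.4985 km
E: √((0.0518·111.32)² + (-0.0607·87.96)²) = √(33.251092 + 28.506758) = 7.8586 km
F: √((-0.0069·111.32)² + (0.0861·87.96)²) = √(0.589990 + 57.355721) = 7.6122 km
Threshold 1.2 km: none within range.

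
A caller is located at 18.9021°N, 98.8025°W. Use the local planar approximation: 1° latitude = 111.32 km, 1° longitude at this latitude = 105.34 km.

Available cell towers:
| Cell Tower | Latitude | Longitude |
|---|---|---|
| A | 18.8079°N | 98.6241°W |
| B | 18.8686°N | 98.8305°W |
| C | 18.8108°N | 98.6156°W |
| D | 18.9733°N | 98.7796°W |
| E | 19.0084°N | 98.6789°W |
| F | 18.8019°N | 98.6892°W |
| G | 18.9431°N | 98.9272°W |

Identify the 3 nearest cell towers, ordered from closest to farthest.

Distances from 18.9021°N, 98.8025°W:
A: √((-0.0942·111.32)² + (0.1784·105.34)²) = √(109.963410 + 353.163920) = 21.5204 km
B: √((-0.0335·111.32)² + (-0.0280·105.34)²) = √(13.907082 + 8.699668) = 4.7547 km
C: √((-0.0913·111.32)² + (0.1869·105.34)²) = √(103.297057 + 387.619155) = 22.1566 km
D: √((0.0712·111.32)² + (0.0229·105.34)²) = √(62.821222 + 5.819124) = 8.2849 km
E: √((0.1063·111.32)² + (0.1236·105.34)²) = √(140.027368 + 169.521025) = 17.5940 km
F: √((-0.1002·111.32)² + (0.1133·105.34)²) = √(124.417605 + 142.444750) = 16.3359 km
G: √((0.0410·111.32)² + (-0.1247·105.34)²) = √(20.831191 + 172.551816) = 13.9062 km
Sorted: B (4.7547 km) < D (8.2849 km) < G (13.9062 km) < F (16.3359 km) < E (17.5940 km) < …

B, D, G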